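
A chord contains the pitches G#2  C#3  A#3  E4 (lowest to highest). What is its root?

A#

The distinct letter names are G#, C#, A#, E. Arranged as a stack of thirds they read A#–C#–E–G#, so A# is the root (an A# half-diminished seventh chord).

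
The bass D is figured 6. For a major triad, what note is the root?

Bb

The figures 6 mean the third of the chord is in the bass. If D is the third of a major triad, the root is Bb (chord tones Bb–D–F).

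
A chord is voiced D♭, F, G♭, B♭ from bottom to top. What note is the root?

Reordering Db, F, Gb, Bb into stacked thirds gives Gb–Bb–Db–F; the bottom of that stack, Gb, is the root.

Gb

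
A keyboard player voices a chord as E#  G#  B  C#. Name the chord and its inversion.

C# dominant seventh, first inversion

The distinct note names are E#, G#, B, C#. Stacked in thirds they read C#–E#–G#–B, which is a dominant seventh chord on C#.
The lowest note is E#, the third of the chord, so this is first inversion (figured bass 6/5).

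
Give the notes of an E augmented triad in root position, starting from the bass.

Spelling E augmented: E–G#–B#. In root position the root is bass, giving E, G#, B# from the bottom.

E, G#, B#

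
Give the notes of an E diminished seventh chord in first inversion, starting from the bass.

Spelling E diminished seventh: E–G–Bb–Db. In first inversion the third is bass, giving G, Bb, Db, E from the bottom.

G, Bb, Db, E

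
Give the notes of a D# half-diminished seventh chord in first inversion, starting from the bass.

D# half-diminished seventh is D#–F#–A–C#. First inversion puts the third (F#) in the bass, with the remaining tones above: F#, A, C#, D#.

F#, A, C#, D#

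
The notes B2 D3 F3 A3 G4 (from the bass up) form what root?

G

B, D, F, A, G are the tones of a G dominant ninth chord (G–B–D–F–A), making G the root.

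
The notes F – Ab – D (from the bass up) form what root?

Reordering F, Ab, D into stacked thirds gives D–F–Ab; the bottom of that stack, D, is the root.

D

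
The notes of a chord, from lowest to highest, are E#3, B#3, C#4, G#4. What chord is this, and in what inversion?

The distinct note names are E#, B#, C#, G#. Stacked in thirds they read C#–E#–G#–B#, which is a major seventh chord on C#.
E# is the third of C# major seventh; third in the bass means first inversion (figured bass 6/5).

C# major seventh, first inversion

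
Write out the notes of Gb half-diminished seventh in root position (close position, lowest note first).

The chord tones are Gb–Bbb–Dbb–Fb. With the root (Gb) lowest for root position: Gb, Bbb, Dbb, Fb.

Gb, Bbb, Dbb, Fb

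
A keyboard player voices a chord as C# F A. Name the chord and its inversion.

The distinct note names are C#, F, A. Stacked in thirds they read F–A–C#, which is an augmented triad on F.
The lowest note is C#, the fifth of the chord, so this is second inversion (figured bass 6/4).

F augmented, second inversion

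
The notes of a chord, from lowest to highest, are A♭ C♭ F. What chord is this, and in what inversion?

The pitch classes Ab, Cb, F arrange in thirds as F–Ab–Cb: an F diminished triad.
Ab is the third of F diminished; third in the bass means first inversion (figured bass 6).

F diminished, first inversion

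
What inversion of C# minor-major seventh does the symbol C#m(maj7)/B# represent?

C#m(maj7)/B# means C# minor-major seventh with B# in the bass. B# is the seventh of C# minor-major seventh (C#–E–G#–B#), so this is third inversion.

third inversion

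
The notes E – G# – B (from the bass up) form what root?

E, G#, B are the tones of an E major triad (E–G#–B), making E the root.

E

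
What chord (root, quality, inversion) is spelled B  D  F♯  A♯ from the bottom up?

B minor-major seventh, root position

The pitch classes B, D, F#, A# arrange in thirds as B–D–F#–A#: a B minor-major seventh chord.
B is the root of B minor-major seventh; root in the bass means root position (figured bass 7).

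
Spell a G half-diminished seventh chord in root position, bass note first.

The chord tones are G–Bb–Db–F. With the root (G) lowest for root position: G, Bb, Db, F.

G, Bb, Db, F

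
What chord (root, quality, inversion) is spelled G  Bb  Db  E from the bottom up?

The pitch classes G, Bb, Db, E arrange in thirds as E–G–Bb–Db: an E diminished seventh chord.
With the third (G) in the bass, the chord is in first inversion (figured bass 6/5).

E diminished seventh, first inversion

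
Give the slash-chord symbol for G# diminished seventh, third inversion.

G#dim7/F

Third inversion of G# diminished seventh has the seventh (F) in the bass. As a slash chord: G#dim7/F.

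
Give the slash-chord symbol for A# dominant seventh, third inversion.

A#7/G#

Third inversion of A# dominant seventh has the seventh (G#) in the bass. As a slash chord: A#7/G#.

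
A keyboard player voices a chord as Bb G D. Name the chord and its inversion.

G minor, first inversion

The pitch classes Bb, G, D arrange in thirds as G–Bb–D: a G minor triad.
The lowest note is Bb, the third of the chord, so this is first inversion (figured bass 6).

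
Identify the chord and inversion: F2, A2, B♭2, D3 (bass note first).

Reducing to letter names: F, A, Bb, D. These stack in thirds as Bb–D–F–A — a Bb major seventh chord.
F is the fifth of Bb major seventh; fifth in the bass means second inversion (figured bass 4/3).

Bb major seventh, second inversion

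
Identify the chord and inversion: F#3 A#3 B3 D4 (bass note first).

B minor-major seventh, second inversion

The pitch classes F#, A#, B, D arrange in thirds as B–D–F#–A#: a B minor-major seventh chord.
With the fifth (F#) in the bass, the chord is in second inversion (figured bass 4/3).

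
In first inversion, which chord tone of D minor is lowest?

The third of D minor (D–F–A) is F; that is the bass in first inversion.

F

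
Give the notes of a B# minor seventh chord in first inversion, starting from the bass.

D#, F##, A#, B#

B# minor seventh is B#–D#–F##–A#. First inversion puts the third (D#) in the bass, with the remaining tones above: D#, F##, A#, B#.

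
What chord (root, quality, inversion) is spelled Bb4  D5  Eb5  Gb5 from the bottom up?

Eb minor-major seventh, second inversion

Reducing to letter names: Bb, D, Eb, Gb. These stack in thirds as Eb–Gb–Bb–D — an Eb minor-major seventh chord.
The lowest note is Bb, the fifth of the chord, so this is second inversion (figured bass 4/3).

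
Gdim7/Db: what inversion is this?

Gdim7/Db means G diminished seventh with Db in the bass. Db is the fifth of G diminished seventh (G–Bb–Db–Fb), so this is second inversion.

second inversion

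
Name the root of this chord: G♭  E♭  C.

C

Reordering Gb, Eb, C into stacked thirds gives C–Eb–Gb; the bottom of that stack, C, is the root.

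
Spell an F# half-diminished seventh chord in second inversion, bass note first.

C, E, F#, A

Spelling F# half-diminished seventh: F#–A–C–E. In second inversion the fifth is bass, giving C, E, F#, A from the bottom.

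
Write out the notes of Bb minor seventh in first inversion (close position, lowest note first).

Bb minor seventh is Bb–Db–F–Ab. First inversion puts the third (Db) in the bass, with the remaining tones above: Db, F, Ab, Bb.

Db, F, Ab, Bb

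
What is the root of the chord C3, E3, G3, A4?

Reordering C, E, G, A into stacked thirds gives A–C–E–G; the bottom of that stack, A, is the root.

A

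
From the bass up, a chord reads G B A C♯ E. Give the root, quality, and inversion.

A dominant ninth, third inversion

The pitch classes G, B, A, C#, E arrange in thirds as A–C#–E–G–B: an A dominant ninth chord.
G is the seventh of A dominant ninth; seventh in the bass means third inversion.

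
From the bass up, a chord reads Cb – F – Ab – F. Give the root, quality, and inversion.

Reducing to letter names: Cb, F, Ab. These stack in thirds as F–Ab–Cb — an F diminished triad.
Cb is the fifth of F diminished; fifth in the bass means second inversion (figured bass 6/4).

F diminished, second inversion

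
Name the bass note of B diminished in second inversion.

In second inversion the fifth is lowest. For B diminished (B–D–F) that is F.

F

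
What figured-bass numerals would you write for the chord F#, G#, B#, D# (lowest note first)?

The notes F#, G#, B#, D# stack in thirds as G#–B#–D#–F# — a G# dominant seventh chord. The bass F# is the seventh, so this is third inversion: figured 4/2.

4/2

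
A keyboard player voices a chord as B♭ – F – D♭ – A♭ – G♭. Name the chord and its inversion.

Gb major ninth, first inversion

Reducing to letter names: Bb, F, Db, Ab, Gb. These stack in thirds as Gb–Bb–Db–F–Ab — a Gb major ninth chord.
With the third (Bb) in the bass, the chord is in first inversion.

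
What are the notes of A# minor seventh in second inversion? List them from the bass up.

A# minor seventh is A#–C#–E#–G#. Second inversion puts the fifth (E#) in the bass, with the remaining tones above: E#, G#, A#, C#.

E#, G#, A#, C#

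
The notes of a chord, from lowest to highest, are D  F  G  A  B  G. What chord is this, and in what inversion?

G dominant ninth, second inversion

Reducing to letter names: D, F, G, A, B. These stack in thirds as G–B–D–F–A — a G dominant ninth chord.
With the fifth (D) in the bass, the chord is in second inversion.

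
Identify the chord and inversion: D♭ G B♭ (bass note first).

G diminished, second inversion

The pitch classes Db, G, Bb arrange in thirds as G–Bb–Db: a G diminished triad.
Db is the fifth of G diminished; fifth in the bass means second inversion (figured bass 6/4).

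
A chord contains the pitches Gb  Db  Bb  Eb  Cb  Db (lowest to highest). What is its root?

The distinct letter names are Gb, Db, Bb, Eb, Cb. Arranged as a stack of thirds they read Cb–Eb–Gb–Bb–Db, so Cb is the root (a Cb major ninth chord).

Cb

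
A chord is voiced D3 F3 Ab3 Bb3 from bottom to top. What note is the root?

Bb

The distinct letter names are D, F, Ab, Bb. Arranged as a stack of thirds they read Bb–D–F–Ab, so Bb is the root (a Bb dominant seventh chord).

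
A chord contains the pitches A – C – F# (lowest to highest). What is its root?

F#

The distinct letter names are A, C, F#. Arranged as a stack of thirds they read F#–A–C, so F# is the root (an F# diminished triad).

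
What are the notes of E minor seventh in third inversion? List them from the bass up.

The chord tones are E–G–B–D. With the seventh (D) lowest for third inversion: D, E, G, B.

D, E, G, B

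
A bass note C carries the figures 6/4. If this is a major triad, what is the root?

The figures 6/4 mean the fifth of the chord is in the bass. If C is the fifth of a major triad, the root is F (chord tones F–A–C).

F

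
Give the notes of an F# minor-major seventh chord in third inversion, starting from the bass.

E#, F#, A, C#

F# minor-major seventh is F#–A–C#–E#. Third inversion puts the seventh (E#) in the bass, with the remaining tones above: E#, F#, A, C#.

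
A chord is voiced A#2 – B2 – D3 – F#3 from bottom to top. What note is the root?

B

A#, B, D, F# are the tones of a B minor-major seventh chord (B–D–F#–A#), making B the root.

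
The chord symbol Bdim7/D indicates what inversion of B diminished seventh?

Bdim7/D means B diminished seventh with D in the bass. D is the third of B diminished seventh (B–D–F–Ab), so this is first inversion.

first inversion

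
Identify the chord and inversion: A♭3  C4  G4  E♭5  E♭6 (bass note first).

Reducing to letter names: Ab, C, G, Eb. These stack in thirds as Ab–C–Eb–G — an Ab major seventh chord.
Ab is the root of Ab major seventh; root in the bass means root position (figured bass 7).

Ab major seventh, root position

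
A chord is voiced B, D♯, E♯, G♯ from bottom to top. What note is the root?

E#

Reordering B, D#, E#, G# into stacked thirds gives E#–G#–B–D#; the bottom of that stack, E#, is the root.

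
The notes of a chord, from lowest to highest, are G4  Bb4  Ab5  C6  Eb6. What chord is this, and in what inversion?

Ab major ninth, third inversion

The distinct note names are G, Bb, Ab, C, Eb. Stacked in thirds they read Ab–C–Eb–G–Bb, which is a major ninth chord on Ab.
With the seventh (G) in the bass, the chord is in third inversion.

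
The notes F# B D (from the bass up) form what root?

Reordering F#, B, D into stacked thirds gives B–D–F#; the bottom of that stack, B, is the root.

B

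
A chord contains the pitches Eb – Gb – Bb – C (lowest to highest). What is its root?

C

Eb, Gb, Bb, C are the tones of a C half-diminished seventh chord (C–Eb–Gb–Bb), making C the root.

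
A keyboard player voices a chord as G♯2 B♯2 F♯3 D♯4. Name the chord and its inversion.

The pitch classes G#, B#, F#, D# arrange in thirds as G#–B#–D#–F#: a G# dominant seventh chord.
With the root (G#) in the bass, the chord is in root position (figured bass 7).

G# dominant seventh, root position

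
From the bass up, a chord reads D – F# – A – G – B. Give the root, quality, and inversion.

G major ninth, second inversion

The distinct note names are D, F#, A, G, B. Stacked in thirds they read G–B–D–F#–A, which is a major ninth chord on G.
D is the fifth of G major ninth; fifth in the bass means second inversion.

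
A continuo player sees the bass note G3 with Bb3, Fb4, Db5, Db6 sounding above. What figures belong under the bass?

7

The notes G, Bb, Fb, Db stack in thirds as G–Bb–Db–Fb — a G diminished seventh chord. The bass G is the root, so this is root position: figured 7.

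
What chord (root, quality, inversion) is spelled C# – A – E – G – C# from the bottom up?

The pitch classes C#, A, E, G arrange in thirds as A–C#–E–G: an A dominant seventh chord.
With the third (C#) in the bass, the chord is in first inversion (figured bass 6/5).

A dominant seventh, first inversion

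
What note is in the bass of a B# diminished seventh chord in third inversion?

B# diminished seventh is B#–D#–F#–A. Third inversion places the seventh in the bass: A.

A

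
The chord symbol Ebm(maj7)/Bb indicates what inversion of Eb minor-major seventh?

second inversion

Ebm(maj7)/Bb means Eb minor-major seventh with Bb in the bass. Bb is the fifth of Eb minor-major seventh (Eb–Gb–Bb–D), so this is second inversion.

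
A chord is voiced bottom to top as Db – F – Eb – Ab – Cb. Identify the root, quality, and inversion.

Reducing to letter names: Db, F, Eb, Ab, Cb. These stack in thirds as Db–F–Ab–Cb–Eb — a Db dominant ninth chord.
Db is the root of Db dominant ninth; root in the bass means root position.

Db dominant ninth, root position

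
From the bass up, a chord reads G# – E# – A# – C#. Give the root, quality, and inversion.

The pitch classes G#, E#, A#, C# arrange in thirds as A#–C#–E#–G#: an A# minor seventh chord.
With the seventh (G#) in the bass, the chord is in third inversion (figured bass 4/2).

A# minor seventh, third inversion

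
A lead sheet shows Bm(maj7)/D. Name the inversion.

Bm(maj7)/D means B minor-major seventh with D in the bass. D is the third of B minor-major seventh (B–D–F#–A#), so this is first inversion.

first inversion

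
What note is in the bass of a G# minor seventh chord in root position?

G#

The root of G# minor seventh (G#–B–D#–F#) is G#; that is the bass in root position.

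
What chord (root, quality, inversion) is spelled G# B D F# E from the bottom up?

Reducing to letter names: G#, B, D, F#, E. These stack in thirds as E–G#–B–D–F# — an E dominant ninth chord.
G# is the third of E dominant ninth; third in the bass means first inversion.

E dominant ninth, first inversion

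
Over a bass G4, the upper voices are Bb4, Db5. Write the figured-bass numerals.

The notes G, Bb, Db stack in thirds as G–Bb–Db — a G diminished triad. The bass G is the root, so this is root position: figured 5/3.

5/3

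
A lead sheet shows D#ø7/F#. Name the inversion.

D#ø7/F# means D# half-diminished seventh with F# in the bass. F# is the third of D# half-diminished seventh (D#–F#–A–C#), so this is first inversion.

first inversion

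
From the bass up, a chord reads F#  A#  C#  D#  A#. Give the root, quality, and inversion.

The pitch classes F#, A#, C#, D# arrange in thirds as D#–F#–A#–C#: a D# minor seventh chord.
F# is the third of D# minor seventh; third in the bass means first inversion (figured bass 6/5).

D# minor seventh, first inversion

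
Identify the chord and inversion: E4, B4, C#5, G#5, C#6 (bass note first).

C# minor seventh, first inversion

The distinct note names are E, B, C#, G#. Stacked in thirds they read C#–E–G#–B, which is a minor seventh chord on C#.
E is the third of C# minor seventh; third in the bass means first inversion (figured bass 6/5).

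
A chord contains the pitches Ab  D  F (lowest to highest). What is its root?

D

The distinct letter names are Ab, D, F. Arranged as a stack of thirds they read D–F–Ab, so D is the root (a D diminished triad).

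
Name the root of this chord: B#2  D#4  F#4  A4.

The distinct letter names are B#, D#, F#, A. Arranged as a stack of thirds they read B#–D#–F#–A, so B# is the root (a B# diminished seventh chord).

B#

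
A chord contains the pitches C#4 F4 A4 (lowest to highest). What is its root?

F

The distinct letter names are C#, F, A. Arranged as a stack of thirds they read F–A–C#, so F is the root (an F augmented triad).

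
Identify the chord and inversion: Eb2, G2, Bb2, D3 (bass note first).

The distinct note names are Eb, G, Bb, D. Stacked in thirds they read Eb–G–Bb–D, which is a major seventh chord on Eb.
Eb is the root of Eb major seventh; root in the bass means root position (figured bass 7).

Eb major seventh, root position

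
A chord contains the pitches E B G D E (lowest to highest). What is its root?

E

The distinct letter names are E, B, G, D. Arranged as a stack of thirds they read E–G–B–D, so E is the root (an E minor seventh chord).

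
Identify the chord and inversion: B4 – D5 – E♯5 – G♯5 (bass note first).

The pitch classes B, D, E#, G# arrange in thirds as E#–G#–B–D: an E# diminished seventh chord.
B is the fifth of E# diminished seventh; fifth in the bass means second inversion (figured bass 4/3).

E# diminished seventh, second inversion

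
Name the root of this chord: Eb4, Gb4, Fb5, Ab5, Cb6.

The distinct letter names are Eb, Gb, Fb, Ab, Cb. Arranged as a stack of thirds they read Fb–Ab–Cb–Eb–Gb, so Fb is the root (an Fb major ninth chord).

Fb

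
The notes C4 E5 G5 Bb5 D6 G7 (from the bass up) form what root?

C

Reordering C, E, G, Bb, D into stacked thirds gives C–E–G–Bb–D; the bottom of that stack, C, is the root.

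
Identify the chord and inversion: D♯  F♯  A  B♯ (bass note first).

B# diminished seventh, first inversion

The pitch classes D#, F#, A, B# arrange in thirds as B#–D#–F#–A: a B# diminished seventh chord.
With the third (D#) in the bass, the chord is in first inversion (figured bass 6/5).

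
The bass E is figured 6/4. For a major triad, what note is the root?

The figures 6/4 mean the fifth of the chord is in the bass. If E is the fifth of a major triad, the root is A (chord tones A–C#–E).

A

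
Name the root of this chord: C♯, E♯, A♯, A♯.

A#

Reordering C#, E#, A# into stacked thirds gives A#–C#–E#; the bottom of that stack, A#, is the root.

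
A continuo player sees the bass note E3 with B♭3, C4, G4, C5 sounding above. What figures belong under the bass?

6/5

The notes E, Bb, C, G stack in thirds as C–E–G–Bb — a C dominant seventh chord. The bass E is the third, so this is first inversion: figured 6/5.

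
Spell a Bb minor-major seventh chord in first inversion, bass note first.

Bb minor-major seventh is Bb–Db–F–A. First inversion puts the third (Db) in the bass, with the remaining tones above: Db, F, A, Bb.

Db, F, A, Bb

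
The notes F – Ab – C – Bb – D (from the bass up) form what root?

Reordering F, Ab, C, Bb, D into stacked thirds gives Bb–D–F–Ab–C; the bottom of that stack, Bb, is the root.

Bb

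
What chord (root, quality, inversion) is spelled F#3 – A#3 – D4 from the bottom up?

The pitch classes F#, A#, D arrange in thirds as D–F#–A#: a D augmented triad.
F# is the third of D augmented; third in the bass means first inversion (figured bass 6).

D augmented, first inversion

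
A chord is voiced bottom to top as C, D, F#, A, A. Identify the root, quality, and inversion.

The pitch classes C, D, F#, A arrange in thirds as D–F#–A–C: a D dominant seventh chord.
C is the seventh of D dominant seventh; seventh in the bass means third inversion (figured bass 4/2).

D dominant seventh, third inversion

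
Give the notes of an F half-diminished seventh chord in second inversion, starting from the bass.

Cb, Eb, F, Ab

The chord tones are F–Ab–Cb–Eb. With the fifth (Cb) lowest for second inversion: Cb, Eb, F, Ab.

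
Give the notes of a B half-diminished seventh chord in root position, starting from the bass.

B half-diminished seventh is B–D–F–A. Root position puts the root (B) in the bass, with the remaining tones above: B, D, F, A.

B, D, F, A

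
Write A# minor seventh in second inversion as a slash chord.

Second inversion of A# minor seventh has the fifth (E#) in the bass. As a slash chord: A#m7/E#.

A#m7/E#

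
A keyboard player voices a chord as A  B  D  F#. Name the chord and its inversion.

B minor seventh, third inversion

Reducing to letter names: A, B, D, F#. These stack in thirds as B–D–F#–A — a B minor seventh chord.
A is the seventh of B minor seventh; seventh in the bass means third inversion (figured bass 4/2).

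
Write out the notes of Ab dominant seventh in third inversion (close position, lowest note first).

The chord tones are Ab–C–Eb–Gb. With the seventh (Gb) lowest for third inversion: Gb, Ab, C, Eb.

Gb, Ab, C, Eb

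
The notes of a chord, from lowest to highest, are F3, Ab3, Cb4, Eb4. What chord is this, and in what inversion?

Reducing to letter names: F, Ab, Cb, Eb. These stack in thirds as F–Ab–Cb–Eb — an F half-diminished seventh chord.
With the root (F) in the bass, the chord is in root position (figured bass 7).

F half-diminished seventh, root position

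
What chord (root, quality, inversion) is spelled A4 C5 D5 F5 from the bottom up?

Reducing to letter names: A, C, D, F. These stack in thirds as D–F–A–C — a D minor seventh chord.
The lowest note is A, the fifth of the chord, so this is second inversion (figured bass 4/3).

D minor seventh, second inversion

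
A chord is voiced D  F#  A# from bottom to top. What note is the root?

Reordering D, F#, A# into stacked thirds gives D–F#–A#; the bottom of that stack, D, is the root.

D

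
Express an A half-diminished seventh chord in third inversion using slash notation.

Aø7/G

Third inversion of A half-diminished seventh has the seventh (G) in the bass. As a slash chord: Aø7/G.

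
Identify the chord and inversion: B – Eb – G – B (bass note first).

Eb augmented, second inversion

The pitch classes B, Eb, G arrange in thirds as Eb–G–B: an Eb augmented triad.
B is the fifth of Eb augmented; fifth in the bass means second inversion (figured bass 6/4).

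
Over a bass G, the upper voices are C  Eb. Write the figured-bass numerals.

The notes G, C, Eb stack in thirds as C–Eb–G — a C minor triad. The bass G is the fifth, so this is second inversion: figured 6/4.

6/4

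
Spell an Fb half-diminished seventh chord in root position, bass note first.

Fb, Abb, Cbb, Ebb

Spelling Fb half-diminished seventh: Fb–Abb–Cbb–Ebb. In root position the root is bass, giving Fb, Abb, Cbb, Ebb from the bottom.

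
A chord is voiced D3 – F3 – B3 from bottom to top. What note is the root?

B

D, F, B are the tones of a B diminished triad (B–D–F), making B the root.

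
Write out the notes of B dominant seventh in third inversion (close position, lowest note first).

B dominant seventh is B–D#–F#–A. Third inversion puts the seventh (A) in the bass, with the remaining tones above: A, B, D#, F#.

A, B, D#, F#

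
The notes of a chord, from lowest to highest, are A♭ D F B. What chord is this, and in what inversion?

B diminished seventh, third inversion

Reducing to letter names: Ab, D, F, B. These stack in thirds as B–D–F–Ab — a B diminished seventh chord.
Ab is the seventh of B diminished seventh; seventh in the bass means third inversion (figured bass 4/2).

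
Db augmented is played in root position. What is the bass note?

Db

Db augmented is Db–F–A. Root position places the root in the bass: Db.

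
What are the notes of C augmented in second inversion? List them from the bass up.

G#, C, E

Spelling C augmented: C–E–G#. In second inversion the fifth is bass, giving G#, C, E from the bottom.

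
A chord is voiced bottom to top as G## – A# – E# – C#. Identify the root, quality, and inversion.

A# minor-major seventh, third inversion

The distinct note names are G##, A#, E#, C#. Stacked in thirds they read A#–C#–E#–G##, which is a minor-major seventh chord on A#.
G## is the seventh of A# minor-major seventh; seventh in the bass means third inversion (figured bass 4/2).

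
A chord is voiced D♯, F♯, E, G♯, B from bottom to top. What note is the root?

Reordering D#, F#, E, G#, B into stacked thirds gives E–G#–B–D#–F#; the bottom of that stack, E, is the root.

E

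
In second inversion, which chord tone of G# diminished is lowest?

The fifth of G# diminished (G#–B–D) is D; that is the bass in second inversion.

D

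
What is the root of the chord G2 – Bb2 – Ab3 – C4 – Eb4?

Ab

G, Bb, Ab, C, Eb are the tones of an Ab major ninth chord (Ab–C–Eb–G–Bb), making Ab the root.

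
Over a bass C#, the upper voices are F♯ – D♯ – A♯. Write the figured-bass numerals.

The notes C#, F#, D#, A# stack in thirds as D#–F#–A#–C# — a D# minor seventh chord. The bass C# is the seventh, so this is third inversion: figured 4/2.

4/2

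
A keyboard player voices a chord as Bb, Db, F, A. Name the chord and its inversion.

Bb minor-major seventh, root position

The distinct note names are Bb, Db, F, A. Stacked in thirds they read Bb–Db–F–A, which is a minor-major seventh chord on Bb.
The lowest note is Bb, the root of the chord, so this is root position (figured bass 7).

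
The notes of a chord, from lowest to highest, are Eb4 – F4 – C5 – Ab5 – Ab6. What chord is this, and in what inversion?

F minor seventh, third inversion

The pitch classes Eb, F, C, Ab arrange in thirds as F–Ab–C–Eb: an F minor seventh chord.
The lowest note is Eb, the seventh of the chord, so this is third inversion (figured bass 4/2).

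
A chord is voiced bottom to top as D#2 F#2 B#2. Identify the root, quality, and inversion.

The pitch classes D#, F#, B# arrange in thirds as B#–D#–F#: a B# diminished triad.
D# is the third of B# diminished; third in the bass means first inversion (figured bass 6).

B# diminished, first inversion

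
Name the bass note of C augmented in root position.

C

C augmented is C–E–G#. Root position places the root in the bass: C.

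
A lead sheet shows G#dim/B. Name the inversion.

G#dim/B means G# diminished with B in the bass. B is the third of G# diminished (G#–B–D), so this is first inversion.

first inversion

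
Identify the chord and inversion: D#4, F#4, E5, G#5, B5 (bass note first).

Reducing to letter names: D#, F#, E, G#, B. These stack in thirds as E–G#–B–D#–F# — an E major ninth chord.
The lowest note is D#, the seventh of the chord, so this is third inversion.

E major ninth, third inversion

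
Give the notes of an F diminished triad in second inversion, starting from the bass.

Spelling F diminished: F–Ab–Cb. In second inversion the fifth is bass, giving Cb, F, Ab from the bottom.

Cb, F, Ab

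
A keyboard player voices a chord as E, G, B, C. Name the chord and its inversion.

The distinct note names are E, G, B, C. Stacked in thirds they read C–E–G–B, which is a major seventh chord on C.
With the third (E) in the bass, the chord is in first inversion (figured bass 6/5).

C major seventh, first inversion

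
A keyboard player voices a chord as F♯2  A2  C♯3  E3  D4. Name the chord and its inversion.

Reducing to letter names: F#, A, C#, E, D. These stack in thirds as D–F#–A–C#–E — a D major ninth chord.
With the third (F#) in the bass, the chord is in first inversion.

D major ninth, first inversion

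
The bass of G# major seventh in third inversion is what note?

In third inversion the seventh is lowest. For G# major seventh (G#–B#–D#–F##) that is F##.

F##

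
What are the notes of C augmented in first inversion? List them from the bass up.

C augmented is C–E–G#. First inversion puts the third (E) in the bass, with the remaining tones above: E, G#, C.

E, G#, C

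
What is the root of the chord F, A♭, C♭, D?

D

Reordering F, Ab, Cb, D into stacked thirds gives D–F–Ab–Cb; the bottom of that stack, D, is the root.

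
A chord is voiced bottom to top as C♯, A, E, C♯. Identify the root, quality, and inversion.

A major, first inversion

The distinct note names are C#, A, E. Stacked in thirds they read A–C#–E, which is a major triad on A.
The lowest note is C#, the third of the chord, so this is first inversion (figured bass 6).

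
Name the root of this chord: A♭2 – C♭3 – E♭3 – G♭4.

Ab

Ab, Cb, Eb, Gb are the tones of an Ab minor seventh chord (Ab–Cb–Eb–Gb), making Ab the root.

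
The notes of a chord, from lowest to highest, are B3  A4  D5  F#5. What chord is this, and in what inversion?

The pitch classes B, A, D, F# arrange in thirds as B–D–F#–A: a B minor seventh chord.
B is the root of B minor seventh; root in the bass means root position (figured bass 7).

B minor seventh, root position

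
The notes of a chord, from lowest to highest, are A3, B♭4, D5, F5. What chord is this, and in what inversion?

The pitch classes A, Bb, D, F arrange in thirds as Bb–D–F–A: a Bb major seventh chord.
The lowest note is A, the seventh of the chord, so this is third inversion (figured bass 4/2).

Bb major seventh, third inversion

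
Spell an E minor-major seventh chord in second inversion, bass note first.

B, D#, E, G

E minor-major seventh is E–G–B–D#. Second inversion puts the fifth (B) in the bass, with the remaining tones above: B, D#, E, G.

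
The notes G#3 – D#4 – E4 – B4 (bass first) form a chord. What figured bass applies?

The notes G#, D#, E, B stack in thirds as E–G#–B–D# — an E major seventh chord. The bass G# is the third, so this is first inversion: figured 6/5.

6/5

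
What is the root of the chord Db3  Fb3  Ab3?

The distinct letter names are Db, Fb, Ab. Arranged as a stack of thirds they read Db–Fb–Ab, so Db is the root (a Db minor triad).

Db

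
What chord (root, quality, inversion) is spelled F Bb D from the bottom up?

Reducing to letter names: F, Bb, D. These stack in thirds as Bb–D–F — a Bb major triad.
F is the fifth of Bb major; fifth in the bass means second inversion (figured bass 6/4).

Bb major, second inversion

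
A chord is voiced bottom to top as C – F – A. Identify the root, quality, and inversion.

The pitch classes C, F, A arrange in thirds as F–A–C: an F major triad.
With the fifth (C) in the bass, the chord is in second inversion (figured bass 6/4).

F major, second inversion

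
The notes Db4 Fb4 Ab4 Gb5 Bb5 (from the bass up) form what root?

Gb

Db, Fb, Ab, Gb, Bb are the tones of a Gb dominant ninth chord (Gb–Bb–Db–Fb–Ab), making Gb the root.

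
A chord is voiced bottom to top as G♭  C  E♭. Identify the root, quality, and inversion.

Reducing to letter names: Gb, C, Eb. These stack in thirds as C–Eb–Gb — a C diminished triad.
The lowest note is Gb, the fifth of the chord, so this is second inversion (figured bass 6/4).

C diminished, second inversion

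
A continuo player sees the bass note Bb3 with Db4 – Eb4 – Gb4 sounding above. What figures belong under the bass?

The notes Bb, Db, Eb, Gb stack in thirds as Eb–Gb–Bb–Db — an Eb minor seventh chord. The bass Bb is the fifth, so this is second inversion: figured 4/3.

4/3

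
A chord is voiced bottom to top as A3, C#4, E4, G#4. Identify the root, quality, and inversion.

Reducing to letter names: A, C#, E, G#. These stack in thirds as A–C#–E–G# — an A major seventh chord.
A is the root of A major seventh; root in the bass means root position (figured bass 7).

A major seventh, root position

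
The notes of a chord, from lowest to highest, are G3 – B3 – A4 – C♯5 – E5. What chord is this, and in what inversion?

A dominant ninth, third inversion

The pitch classes G, B, A, C#, E arrange in thirds as A–C#–E–G–B: an A dominant ninth chord.
The lowest note is G, the seventh of the chord, so this is third inversion.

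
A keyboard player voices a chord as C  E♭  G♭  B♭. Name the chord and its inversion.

C half-diminished seventh, root position

The distinct note names are C, Eb, Gb, Bb. Stacked in thirds they read C–Eb–Gb–Bb, which is a half-diminished seventh chord on C.
With the root (C) in the bass, the chord is in root position (figured bass 7).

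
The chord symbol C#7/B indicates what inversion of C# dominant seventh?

C#7/B means C# dominant seventh with B in the bass. B is the seventh of C# dominant seventh (C#–E#–G#–B), so this is third inversion.

third inversion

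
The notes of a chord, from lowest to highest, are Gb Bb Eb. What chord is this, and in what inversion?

The pitch classes Gb, Bb, Eb arrange in thirds as Eb–Gb–Bb: an Eb minor triad.
Gb is the third of Eb minor; third in the bass means first inversion (figured bass 6).

Eb minor, first inversion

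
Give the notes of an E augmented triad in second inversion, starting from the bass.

B#, E, G#

Spelling E augmented: E–G#–B#. In second inversion the fifth is bass, giving B#, E, G# from the bottom.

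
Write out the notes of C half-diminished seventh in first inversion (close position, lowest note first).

Spelling C half-diminished seventh: C–Eb–Gb–Bb. In first inversion the third is bass, giving Eb, Gb, Bb, C from the bottom.

Eb, Gb, Bb, C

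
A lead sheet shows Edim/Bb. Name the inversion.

second inversion

Edim/Bb means E diminished with Bb in the bass. Bb is the fifth of E diminished (E–G–Bb), so this is second inversion.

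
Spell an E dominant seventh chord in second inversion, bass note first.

Spelling E dominant seventh: E–G#–B–D. In second inversion the fifth is bass, giving B, D, E, G# from the bottom.

B, D, E, G#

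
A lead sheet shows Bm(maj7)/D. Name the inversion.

Bm(maj7)/D means B minor-major seventh with D in the bass. D is the third of B minor-major seventh (B–D–F#–A#), so this is first inversion.

first inversion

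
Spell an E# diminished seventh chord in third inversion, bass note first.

D, E#, G#, B

The chord tones are E#–G#–B–D. With the seventh (D) lowest for third inversion: D, E#, G#, B.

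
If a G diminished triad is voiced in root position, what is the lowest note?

The root of G diminished (G–Bb–Db) is G; that is the bass in root position.

G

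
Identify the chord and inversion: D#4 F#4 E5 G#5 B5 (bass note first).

E major ninth, third inversion

Reducing to letter names: D#, F#, E, G#, B. These stack in thirds as E–G#–B–D#–F# — an E major ninth chord.
With the seventh (D#) in the bass, the chord is in third inversion.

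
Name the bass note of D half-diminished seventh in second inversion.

The fifth of D half-diminished seventh (D–F–Ab–C) is Ab; that is the bass in second inversion.

Ab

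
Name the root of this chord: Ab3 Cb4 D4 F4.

D

Reordering Ab, Cb, D, F into stacked thirds gives D–F–Ab–Cb; the bottom of that stack, D, is the root.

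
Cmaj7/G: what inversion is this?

Cmaj7/G means C major seventh with G in the bass. G is the fifth of C major seventh (C–E–G–B), so this is second inversion.

second inversion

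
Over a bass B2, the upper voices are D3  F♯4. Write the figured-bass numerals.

The notes B, D, F# stack in thirds as B–D–F# — a B minor triad. The bass B is the root, so this is root position: figured 5/3.

5/3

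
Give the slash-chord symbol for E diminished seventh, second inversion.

Second inversion of E diminished seventh has the fifth (Bb) in the bass. As a slash chord: Edim7/Bb.

Edim7/Bb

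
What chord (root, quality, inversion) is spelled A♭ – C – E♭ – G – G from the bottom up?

The distinct note names are Ab, C, Eb, G. Stacked in thirds they read Ab–C–Eb–G, which is a major seventh chord on Ab.
With the root (Ab) in the bass, the chord is in root position (figured bass 7).

Ab major seventh, root position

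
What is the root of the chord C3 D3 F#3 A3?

Reordering C, D, F#, A into stacked thirds gives D–F#–A–C; the bottom of that stack, D, is the root.

D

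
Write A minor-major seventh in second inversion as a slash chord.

Second inversion of A minor-major seventh has the fifth (E) in the bass. As a slash chord: Am(maj7)/E.

Am(maj7)/E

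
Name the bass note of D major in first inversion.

In first inversion the third is lowest. For D major (D–F#–A) that is F#.

F#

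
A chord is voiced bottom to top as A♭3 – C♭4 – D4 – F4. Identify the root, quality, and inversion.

D diminished seventh, second inversion

The distinct note names are Ab, Cb, D, F. Stacked in thirds they read D–F–Ab–Cb, which is a diminished seventh chord on D.
The lowest note is Ab, the fifth of the chord, so this is second inversion (figured bass 4/3).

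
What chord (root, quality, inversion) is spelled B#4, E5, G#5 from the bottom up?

The distinct note names are B#, E, G#. Stacked in thirds they read E–G#–B#, which is an augmented triad on E.
With the fifth (B#) in the bass, the chord is in second inversion (figured bass 6/4).

E augmented, second inversion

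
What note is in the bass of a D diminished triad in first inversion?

F

The third of D diminished (D–F–Ab) is F; that is the bass in first inversion.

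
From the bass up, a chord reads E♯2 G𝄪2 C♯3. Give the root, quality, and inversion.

Reducing to letter names: E#, G##, C#. These stack in thirds as C#–E#–G## — a C# augmented triad.
The lowest note is E#, the third of the chord, so this is first inversion (figured bass 6).

C# augmented, first inversion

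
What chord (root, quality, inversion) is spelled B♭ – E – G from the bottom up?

The distinct note names are Bb, E, G. Stacked in thirds they read E–G–Bb, which is a diminished triad on E.
The lowest note is Bb, the fifth of the chord, so this is second inversion (figured bass 6/4).

E diminished, second inversion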